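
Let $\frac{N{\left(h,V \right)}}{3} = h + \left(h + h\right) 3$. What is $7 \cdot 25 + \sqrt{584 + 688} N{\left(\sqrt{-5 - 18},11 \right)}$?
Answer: $175 + 42 i \sqrt{7314} \approx 175.0 + 3591.9 i$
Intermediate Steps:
$N{\left(h,V \right)} = 21 h$ ($N{\left(h,V \right)} = 3 \left(h + \left(h + h\right) 3\right) = 3 \left(h + 2 h 3\right) = 3 \left(h + 6 h\right) = 3 \cdot 7 h = 21 h$)
$7 \cdot 25 + \sqrt{584 + 688} N{\left(\sqrt{-5 - 18},11 \right)} = 7 \cdot 25 + \sqrt{584 + 688} \cdot 21 \sqrt{-5 - 18} = 175 + \sqrt{1272} \cdot 21 \sqrt{-23} = 175 + 2 \sqrt{318} \cdot 21 i \sqrt{23} = 175 + 42 i \sqrt{7314}$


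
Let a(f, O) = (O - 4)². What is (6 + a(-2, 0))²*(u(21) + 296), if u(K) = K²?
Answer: 356708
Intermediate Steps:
a(f, O) = (-4 + O)²
(6 + a(-2, 0))²*(u(21) + 296) = (6 + (-4 + 0)²)²*(21² + 296) = (6 + (-4)²)²*(441 + 296) = (6 + 16)²*737 = 22²*737 = 484*737 = 356708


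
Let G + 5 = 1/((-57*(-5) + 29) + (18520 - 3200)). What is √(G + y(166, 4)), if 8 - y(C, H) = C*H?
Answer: I*√161562897282/15634 ≈ 25.71*I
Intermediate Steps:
y(C, H) = 8 - C*H
G = -78169/15634 (G = -5 + 1/((-57*(-5) + 29) + (18520 - 3200)) = -5 + 1/((285 + 29) + 15320) = -5 + 1/(314 + 15320) = -5 + 1/15634 = -78169/15634 ≈ -4.9999)
√(G + y(166, 4)) = √(-78169/15634 + (8 - 1*166*4)) = √(-78169/15634 + (8 - 664)) = √(-78169/15634 - 656) = √(-10334073/15634) = I*√161562897282/15634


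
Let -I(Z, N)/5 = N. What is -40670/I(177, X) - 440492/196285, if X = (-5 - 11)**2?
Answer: 741908119/25124480 ≈ 29.529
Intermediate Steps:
X = 256 (X = (-16)**2 = 256)
I(Z, N) = -5*N
-40670/I(177, X) - 440492/196285 = -40670/((-5*256)) - 440492/196285 = -40670/(-1280) - 440492*1/196285 = -40670*(-1/1280) - 440492/196285 = 4067/128 - 440492/196285 = 741908119/25124480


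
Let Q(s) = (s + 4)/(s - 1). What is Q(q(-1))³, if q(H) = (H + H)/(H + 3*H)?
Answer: -729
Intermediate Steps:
q(H) = ½ (q(H) = (2*H)/((4*H)) = (2*H)*(1/(4*H)) = ½)
Q(s) = (4 + s)/(-1 + s)
Q(q(-1))³ = ((4 + ½)/(-1 + ½))³ = ((9/2)/(-½))³ = (-2*9/2)³ = (-9)³ = -729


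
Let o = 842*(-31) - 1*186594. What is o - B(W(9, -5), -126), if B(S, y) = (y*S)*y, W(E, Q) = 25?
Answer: -609596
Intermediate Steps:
B(S, y) = S*y**2 (B(S, y) = (S*y)*y = S*y**2)
o = -212696 (o = -26102 - 186594 = -212696)
o - B(W(9, -5), -126) = -212696 - 25*(-126)**2 = -212696 - 25*15876 = -212696 - 1*396900 = -212696 - 396900 = -609596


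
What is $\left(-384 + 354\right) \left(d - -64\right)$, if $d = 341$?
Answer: $-12150$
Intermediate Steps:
$\left(-384 + 354\right) \left(d - -64\right) = \left(-384 + 354\right) \left(341 - -64\right) = - 30 \left(341 + 64\right) = \left(-30\right) 405 = -12150$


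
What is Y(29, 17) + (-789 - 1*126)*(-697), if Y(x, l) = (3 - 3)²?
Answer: 637755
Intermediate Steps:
Y(x, l) = 0 (Y(x, l) = 0² = 0)
Y(29, 17) + (-789 - 1*126)*(-697) = 0 + (-789 - 1*126)*(-697) = 0 + (-789 - 126)*(-697) = 0 - 915*(-697) = 0 + 637755 = 637755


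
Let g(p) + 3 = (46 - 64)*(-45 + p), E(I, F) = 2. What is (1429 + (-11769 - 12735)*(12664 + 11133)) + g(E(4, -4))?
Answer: -583119488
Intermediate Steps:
g(p) = 807 - 18*p (g(p) = -3 + (46 - 64)*(-45 + p) = -3 - 18*(-45 + p) = -3 + (810 - 18*p) = 807 - 18*p)
(1429 + (-11769 - 12735)*(12664 + 11133)) + g(E(4, -4)) = (1429 + (-11769 - 12735)*(12664 + 11133)) + (807 - 18*2) = (1429 - 24504*23797) + (807 - 36) = (1429 - 583121688) + 771 = -583120259 + 771 = -583119488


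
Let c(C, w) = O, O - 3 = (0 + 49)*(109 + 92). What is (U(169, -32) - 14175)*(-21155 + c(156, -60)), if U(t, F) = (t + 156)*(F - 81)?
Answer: 575322700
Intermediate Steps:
U(t, F) = (-81 + F)*(156 + t) (U(t, F) = (156 + t)*(-81 + F) = (-81 + F)*(156 + t))
O = 9852 (O = 3 + (0 + 49)*(109 + 92) = 3 + 49*201 = 3 + 9849 = 9852)
c(C, w) = 9852
(U(169, -32) - 14175)*(-21155 + c(156, -60)) = ((-12636 - 81*169 + 156*(-32) - 32*169) - 14175)*(-21155 + 9852) = ((-12636 - 13689 - 4992 - 5408) - 14175)*(-11303) = (-36725 - 14175)*(-11303) = -50900*(-11303) = 575322700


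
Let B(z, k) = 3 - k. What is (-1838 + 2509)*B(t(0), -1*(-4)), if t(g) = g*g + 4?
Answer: -671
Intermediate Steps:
t(g) = 4 + g² (t(g) = g² + 4 = 4 + g²)
(-1838 + 2509)*B(t(0), -1*(-4)) = (-1838 + 2509)*(3 - (-1)*(-4)) = 671*(3 - 1*4) = 671*(3 - 4) = 671*(-1) = -671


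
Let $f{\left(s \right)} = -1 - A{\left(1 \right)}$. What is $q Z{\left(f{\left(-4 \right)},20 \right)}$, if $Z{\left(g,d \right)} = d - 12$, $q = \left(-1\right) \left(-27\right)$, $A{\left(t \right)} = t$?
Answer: $216$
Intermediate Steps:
$f{\left(s \right)} = -2$ ($f{\left(s \right)} = -1 - 1 = -2$)
$q = 27$
$Z{\left(g,d \right)} = -12 + d$
$q Z{\left(f{\left(-4 \right)},20 \right)} = 27 \left(-12 + 20\right) = 27 \cdot 8 = 216$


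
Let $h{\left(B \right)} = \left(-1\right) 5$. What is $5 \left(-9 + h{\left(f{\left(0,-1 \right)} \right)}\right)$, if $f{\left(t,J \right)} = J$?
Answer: $-70$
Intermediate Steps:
$h{\left(B \right)} = -5$
$5 \left(-9 + h{\left(f{\left(0,-1 \right)} \right)}\right) = 5 \left(-9 - 5\right) = 5 \left(-14\right) = -70$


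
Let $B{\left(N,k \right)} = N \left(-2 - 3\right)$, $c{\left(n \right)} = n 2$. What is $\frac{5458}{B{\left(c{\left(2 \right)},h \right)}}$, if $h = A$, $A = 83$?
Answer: $- \frac{2729}{10} \approx -272.9$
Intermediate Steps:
$c{\left(n \right)} = 2 n$
$h = 83$
$B{\left(N,k \right)} = - 5 N$ ($B{\left(N,k \right)} = N \left(-5\right) = - 5 N$)
$\frac{5458}{B{\left(c{\left(2 \right)},h \right)}} = \frac{5458}{\left(-5\right) 2 \cdot 2} = \frac{5458}{\left(-5\right) 4} = \frac{5458}{-20} = 5458 \left(- \frac{1}{20}\right) = - \frac{2729}{10}$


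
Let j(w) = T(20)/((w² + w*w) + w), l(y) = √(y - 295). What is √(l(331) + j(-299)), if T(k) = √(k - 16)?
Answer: 2*√47795070765/178503 ≈ 2.4495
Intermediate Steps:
T(k) = √(-16 + k)
l(y) = √(-295 + y)
j(w) = 2/(w + 2*w²) (j(w) = √(-16 + 20)/((w² + w*w) + w) = √4/((w² + w²) + w) = 2/(2*w² + w) = 2/(w + 2*w²))
√(l(331) + j(-299)) = √(√(-295 + 331) + 2/(-299*(1 + 2*(-299)))) = √(√36 + 2*(-1/299)/(1 - 598)) = √(6 + 2*(-1/299)/(-597)) = √(6 + 2*(-1/299)*(-1/597)) = √(6 + 2/178503) = √(1071020/178503) = 2*√47795070765/178503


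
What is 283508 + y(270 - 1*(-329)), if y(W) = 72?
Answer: 283580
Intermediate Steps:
283508 + y(270 - 1*(-329)) = 283508 + 72 = 283580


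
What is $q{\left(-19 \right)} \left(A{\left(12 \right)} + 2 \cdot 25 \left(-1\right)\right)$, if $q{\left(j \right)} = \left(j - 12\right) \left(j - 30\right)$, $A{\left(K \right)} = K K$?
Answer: $142786$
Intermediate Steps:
$A{\left(K \right)} = K^{2}$
$q{\left(j \right)} = \left(-30 + j\right) \left(-12 + j\right)$ ($q{\left(j \right)} = \left(-12 + j\right) \left(-30 + j\right) = \left(-30 + j\right) \left(-12 + j\right)$)
$q{\left(-19 \right)} \left(A{\left(12 \right)} + 2 \cdot 25 \left(-1\right)\right) = \left(360 + \left(-19\right)^{2} - -798\right) \left(12^{2} + 2 \cdot 25 \left(-1\right)\right) = \left(360 + 361 + 798\right) \left(144 + 50 \left(-1\right)\right) = 1519 \left(144 - 50\right) = 1519 \cdot 94 = 142786$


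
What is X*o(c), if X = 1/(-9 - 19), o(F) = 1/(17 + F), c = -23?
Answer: 1/168 ≈ 0.0059524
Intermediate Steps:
X = -1/28 (X = 1/(-28) = -1/28 ≈ -0.035714)
X*o(c) = -1/(28*(17 - 23)) = -1/28/(-6) = -1/28*(-⅙) = 1/168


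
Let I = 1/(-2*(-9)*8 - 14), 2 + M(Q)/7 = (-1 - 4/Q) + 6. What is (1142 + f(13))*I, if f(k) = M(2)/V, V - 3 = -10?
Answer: 1141/130 ≈ 8.7769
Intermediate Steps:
M(Q) = 21 - 28/Q (M(Q) = -14 + 7*((-1 - 4/Q) + 6) = -14 + 7*(5 - 4/Q) = -14 + (35 - 28/Q) = 21 - 28/Q)
V = -7 (V = 3 - 10 = -7)
I = 1/130 (I = 1/(18*8 - 14) = 1/(144 - 14) = 1/130 ≈ 0.0076923)
f(k) = -1 (f(k) = (21 - 28/2)/(-7) = (21 - 28*½)*(-⅐) = (21 - 14)*(-⅐) = 7*(-⅐) = -1)
(1142 + f(13))*I = (1142 - 1)*(1/130) = 1141*(1/130) = 1141/130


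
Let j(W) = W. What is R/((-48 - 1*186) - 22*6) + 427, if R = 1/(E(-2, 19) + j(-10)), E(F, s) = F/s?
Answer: 30006163/70272 ≈ 427.00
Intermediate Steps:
R = -19/192 (R = 1/(-2/19 - 10) = 1/(-192/19) = -19/192 ≈ -0.098958)
R/((-48 - 1*186) - 22*6) + 427 = -19/(192*((-48 - 1*186) - 22*6)) + 427 = -19/(192*((-48 - 186) - 132)) + 427 = -19/(192*(-234 - 132)) + 427 = -19/192/(-366) + 427 = -19/192*(-1/366) + 427 = 19/70272 + 427 = 30006163/70272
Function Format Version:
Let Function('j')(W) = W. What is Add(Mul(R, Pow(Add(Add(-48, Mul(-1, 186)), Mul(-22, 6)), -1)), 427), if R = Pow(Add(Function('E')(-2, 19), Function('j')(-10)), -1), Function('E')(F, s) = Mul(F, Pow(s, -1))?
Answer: Rational(30006163, 70272) ≈ 427.00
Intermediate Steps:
R = Rational(-19, 192) (R = Pow(Add(Mul(-2, Pow(19, -1)), -10), -1) = Pow(Add(Mul(-2, Rational(1, 19)), -10), -1) = Pow(Add(Rational(-2, 19), -10), -1) = Pow(Rational(-192, 19), -1) = Rational(-19, 192) ≈ -0.098958)
Add(Mul(R, Pow(Add(Add(-48, Mul(-1, 186)), Mul(-22, 6)), -1)), 427) = Add(Mul(Rational(-19, 192), Pow(Add(Add(-48, Mul(-1, 186)), Mul(-22, 6)), -1)), 427) = Add(Mul(Rational(-19, 192), Pow(Add(Add(-48, -186), -132), -1)), 427) = Add(Mul(Rational(-19, 192), Pow(Add(-234, -132), -1)), 427) = Add(Mul(Rational(-19, 192), Pow(-366, -1)), 427) = Add(Mul(Rational(-19, 192), Rational(-1, 366)), 427) = Add(Rational(19, 70272), 427) = Rational(30006163, 70272)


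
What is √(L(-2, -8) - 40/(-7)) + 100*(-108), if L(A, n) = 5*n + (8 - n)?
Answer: -10800 + 8*I*√14/7 ≈ -10800.0 + 4.2762*I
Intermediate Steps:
L(A, n) = 8 + 4*n
√(L(-2, -8) - 40/(-7)) + 100*(-108) = √((8 + 4*(-8)) - 40/(-7)) + 100*(-108) = √((8 - 32) - 40*(-⅐)) - 10800 = √(-24 + 40/7) - 10800 = √(-128/7) - 10800 = 8*I*√14/7 - 10800 = -10800 + 8*I*√14/7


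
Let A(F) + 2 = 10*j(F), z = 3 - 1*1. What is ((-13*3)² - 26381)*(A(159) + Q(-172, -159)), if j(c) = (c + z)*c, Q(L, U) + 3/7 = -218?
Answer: -44509020820/7 ≈ -6.3584e+9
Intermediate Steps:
Q(L, U) = -1529/7 (Q(L, U) = -3/7 - 218 = -1529/7)
z = 2 (z = 3 - 1 = 2)
j(c) = c*(2 + c) (j(c) = (c + 2)*c = (2 + c)*c = c*(2 + c))
A(F) = -2 + 10*F*(2 + F) (A(F) = -2 + 10*(F*(2 + F)) = -2 + 10*F*(2 + F))
((-13*3)² - 26381)*(A(159) + Q(-172, -159)) = ((-13*3)² - 26381)*((-2 + 10*159*(2 + 159)) - 1529/7) = ((-39)² - 26381)*((-2 + 10*159*161) - 1529/7) = (1521 - 26381)*((-2 + 255990) - 1529/7) = -24860*(255988 - 1529/7) = -24860*1790387/7 = -44509020820/7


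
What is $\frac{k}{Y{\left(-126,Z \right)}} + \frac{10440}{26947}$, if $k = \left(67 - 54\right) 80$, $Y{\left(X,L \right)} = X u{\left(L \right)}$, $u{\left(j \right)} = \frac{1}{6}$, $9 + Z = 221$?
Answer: $- \frac{27805640}{565887} \approx -49.136$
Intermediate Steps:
$Z = 212$ ($Z = -9 + 221 = 212$)
$u{\left(j \right)} = \frac{1}{6}$
$Y{\left(X,L \right)} = \frac{X}{6}$ ($Y{\left(X,L \right)} = X \frac{1}{6} = \frac{X}{6}$)
$k = 1040$ ($k = 13 \cdot 80 = 1040$)
$\frac{k}{Y{\left(-126,Z \right)}} + \frac{10440}{26947} = \frac{1040}{\frac{1}{6} \left(-126\right)} + \frac{10440}{26947} = \frac{1040}{-21} + 10440 \cdot \frac{1}{26947} = 1040 \left(- \frac{1}{21}\right) + \frac{10440}{26947} = - \frac{1040}{21} + \frac{10440}{26947} = - \frac{27805640}{565887}$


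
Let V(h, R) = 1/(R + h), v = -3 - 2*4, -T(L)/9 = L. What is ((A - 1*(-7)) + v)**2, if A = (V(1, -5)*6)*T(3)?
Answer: 5329/4 ≈ 1332.3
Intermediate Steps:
T(L) = -9*L
v = -11 (v = -3 - 8 = -11)
A = 81/2 (A = (6/(-5 + 1))*(-9*3) = (6/(-4))*(-27) = -1/4*6*(-27) = -3/2*(-27) = 81/2 ≈ 40.500)
((A - 1*(-7)) + v)**2 = ((81/2 - 1*(-7)) - 11)**2 = ((81/2 + 7) - 11)**2 = (95/2 - 11)**2 = (73/2)**2 = 5329/4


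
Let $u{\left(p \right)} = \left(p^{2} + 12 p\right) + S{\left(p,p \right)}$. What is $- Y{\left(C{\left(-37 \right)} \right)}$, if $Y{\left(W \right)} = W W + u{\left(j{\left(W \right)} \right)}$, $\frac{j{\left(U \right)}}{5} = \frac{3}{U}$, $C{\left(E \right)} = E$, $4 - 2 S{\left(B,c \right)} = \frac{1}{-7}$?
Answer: $- \frac{26187865}{19166} \approx -1366.4$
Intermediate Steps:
$S{\left(B,c \right)} = \frac{29}{14}$ ($S{\left(B,c \right)} = 2 - \frac{1}{2 \left(-7\right)} = 2 - - \frac{1}{14} = 2 + \frac{1}{14} = \frac{29}{14}$)
$j{\left(U \right)} = \frac{15}{U}$ ($j{\left(U \right)} = 5 \frac{3}{U} = \frac{15}{U}$)
$u{\left(p \right)} = \frac{29}{14} + p^{2} + 12 p$ ($u{\left(p \right)} = \left(p^{2} + 12 p\right) + \frac{29}{14} = \frac{29}{14} + p^{2} + 12 p$)
$Y{\left(W \right)} = \frac{29}{14} + W^{2} + \frac{180}{W} + \frac{225}{W^{2}}$ ($Y{\left(W \right)} = W W + \left(\frac{29}{14} + \left(\frac{15}{W}\right)^{2} + 12 \frac{15}{W}\right) = W^{2} + \left(\frac{29}{14} + \frac{225}{W^{2}} + \frac{180}{W}\right) = W^{2} + \left(\frac{29}{14} + \frac{180}{W} + \frac{225}{W^{2}}\right) = \frac{29}{14} + W^{2} + \frac{180}{W} + \frac{225}{W^{2}}$)
$- Y{\left(C{\left(-37 \right)} \right)} = - (\frac{29}{14} + \left(-37\right)^{2} + \frac{180}{-37} + \frac{225}{1369}) = - (\frac{29}{14} + 1369 + 180 \left(- \frac{1}{37}\right) + 225 \cdot \frac{1}{1369}) = - (\frac{29}{14} + 1369 - \frac{180}{37} + \frac{225}{1369}) = \left(-1\right) \frac{26187865}{19166} = - \frac{26187865}{19166}$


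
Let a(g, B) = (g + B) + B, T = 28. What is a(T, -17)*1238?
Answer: -7428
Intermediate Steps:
a(g, B) = g + 2*B (a(g, B) = (B + g) + B = g + 2*B)
a(T, -17)*1238 = (28 + 2*(-17))*1238 = (28 - 34)*1238 = -6*1238 = -7428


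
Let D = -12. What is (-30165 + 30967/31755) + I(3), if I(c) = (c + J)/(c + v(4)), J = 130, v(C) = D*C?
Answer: -574771477/19053 ≈ -30167.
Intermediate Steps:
v(C) = -12*C
I(c) = (130 + c)/(-48 + c) (I(c) = (c + 130)/(c - 12*4) = (130 + c)/(c - 48) = (130 + c)/(-48 + c))
(-30165 + 30967/31755) + I(3) = (-30165 + 30967/31755) + (130 + 3)/(-48 + 3) = (-30165 + 30967*(1/31755)) + 133/(-45) = (-30165 + 30967/31755) - 1/45*133 = -957858608/31755 - 133/45 = -574771477/19053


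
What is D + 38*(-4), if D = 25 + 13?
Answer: -114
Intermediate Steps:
D = 38
D + 38*(-4) = 38 + 38*(-4) = 38 - 152 = -114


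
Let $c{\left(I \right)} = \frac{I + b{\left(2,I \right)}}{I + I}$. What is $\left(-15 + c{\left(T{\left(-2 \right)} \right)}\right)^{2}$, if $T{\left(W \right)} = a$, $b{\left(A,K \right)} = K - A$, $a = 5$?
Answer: $\frac{5041}{25} \approx 201.64$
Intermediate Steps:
$T{\left(W \right)} = 5$
$c{\left(I \right)} = \frac{-2 + 2 I}{2 I}$ ($c{\left(I \right)} = \frac{I + \left(I - 2\right)}{I + I} = \frac{I + \left(I - 2\right)}{2 I} = \left(I + \left(-2 + I\right)\right) \frac{1}{2 I} = \left(-2 + 2 I\right) \frac{1}{2 I} = \frac{-2 + 2 I}{2 I}$)
$\left(-15 + c{\left(T{\left(-2 \right)} \right)}\right)^{2} = \left(-15 + \frac{-1 + 5}{5}\right)^{2} = \left(-15 + \frac{1}{5} \cdot 4\right)^{2} = \left(-15 + \frac{4}{5}\right)^{2} = \left(- \frac{71}{5}\right)^{2} = \frac{5041}{25}$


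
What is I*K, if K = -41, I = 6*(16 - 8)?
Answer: -1968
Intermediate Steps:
I = 48 (I = 6*8 = 48)
I*K = 48*(-41) = -1968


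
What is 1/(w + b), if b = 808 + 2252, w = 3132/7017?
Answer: 2339/7158384 ≈ 0.00032675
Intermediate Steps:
w = 1044/2339 (w = 3132*(1/7017) = 1044/2339 ≈ 0.44634)
b = 3060
1/(w + b) = 1/(1044/2339 + 3060) = 1/(7158384/2339) = 2339/7158384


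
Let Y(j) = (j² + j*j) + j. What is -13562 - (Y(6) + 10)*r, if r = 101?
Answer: -22450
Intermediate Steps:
Y(j) = j + 2*j² (Y(j) = (j² + j²) + j = 2*j² + j = j + 2*j²)
-13562 - (Y(6) + 10)*r = -13562 - (6*(1 + 2*6) + 10)*101 = -13562 - (6*(1 + 12) + 10)*101 = -13562 - (6*13 + 10)*101 = -13562 - (78 + 10)*101 = -13562 - 88*101 = -13562 - 1*8888 = -13562 - 8888 = -22450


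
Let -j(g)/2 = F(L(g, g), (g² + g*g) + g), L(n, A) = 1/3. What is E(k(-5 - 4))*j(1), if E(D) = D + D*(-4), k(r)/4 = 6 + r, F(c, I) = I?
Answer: -216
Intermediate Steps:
L(n, A) = ⅓
j(g) = -4*g² - 2*g (j(g) = -2*((g² + g*g) + g) = -2*((g² + g²) + g) = -2*(2*g² + g) = -2*(g + 2*g²) = -4*g² - 2*g)
k(r) = 24 + 4*r (k(r) = 4*(6 + r) = 24 + 4*r)
E(D) = -3*D (E(D) = D - 4*D = -3*D)
E(k(-5 - 4))*j(1) = (-3*(24 + 4*(-5 - 4)))*(-2*1*(1 + 2*1)) = (-3*(24 + 4*(-9)))*(-2*1*(1 + 2)) = (-3*(24 - 36))*(-2*1*3) = -3*(-12)*(-6) = 36*(-6) = -216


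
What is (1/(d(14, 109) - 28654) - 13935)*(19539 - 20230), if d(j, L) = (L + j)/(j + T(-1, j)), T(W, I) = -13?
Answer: 274727424826/28531 ≈ 9.6291e+6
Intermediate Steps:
d(j, L) = (L + j)/(-13 + j) (d(j, L) = (L + j)/(j - 13) = (L + j)/(-13 + j))
(1/(d(14, 109) - 28654) - 13935)*(19539 - 20230) = (1/((109 + 14)/(-13 + 14) - 28654) - 13935)*(19539 - 20230) = (1/(123/1 - 28654) - 13935)*(-691) = (1/(1*123 - 28654) - 13935)*(-691) = (1/(123 - 28654) - 13935)*(-691) = (1/(-28531) - 13935)*(-691) = (-1/28531 - 13935)*(-691) = -397579486/28531*(-691) = 274727424826/28531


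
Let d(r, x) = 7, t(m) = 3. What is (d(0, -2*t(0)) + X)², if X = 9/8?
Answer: 4225/64 ≈ 66.016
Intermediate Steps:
X = 9/8 (X = 9*(⅛) = 9/8 ≈ 1.1250)
(d(0, -2*t(0)) + X)² = (7 + 9/8)² = (65/8)² = 4225/64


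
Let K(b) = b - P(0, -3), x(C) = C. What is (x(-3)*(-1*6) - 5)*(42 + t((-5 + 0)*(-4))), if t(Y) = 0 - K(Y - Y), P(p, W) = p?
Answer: 546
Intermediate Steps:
K(b) = b (K(b) = b - 1*0 = b + 0 = b)
t(Y) = 0 (t(Y) = 0 - (Y - Y) = 0 - 1*0 = 0 + 0 = 0)
(x(-3)*(-1*6) - 5)*(42 + t((-5 + 0)*(-4))) = (-(-3)*6 - 5)*(42 + 0) = (-3*(-6) - 5)*42 = (18 - 5)*42 = 13*42 = 546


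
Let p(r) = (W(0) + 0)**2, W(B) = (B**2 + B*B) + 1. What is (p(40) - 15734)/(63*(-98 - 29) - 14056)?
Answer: 15733/22057 ≈ 0.71329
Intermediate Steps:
W(B) = 1 + 2*B**2 (W(B) = (B**2 + B**2) + 1 = 2*B**2 + 1 = 1 + 2*B**2)
p(r) = 1 (p(r) = ((1 + 2*0**2) + 0)**2 = ((1 + 2*0) + 0)**2 = ((1 + 0) + 0)**2 = (1 + 0)**2 = 1**2 = 1)
(p(40) - 15734)/(63*(-98 - 29) - 14056) = (1 - 15734)/(63*(-98 - 29) - 14056) = -15733/(63*(-127) - 14056) = -15733/(-8001 - 14056) = -15733/(-22057) = -15733*(-1/22057) = 15733/22057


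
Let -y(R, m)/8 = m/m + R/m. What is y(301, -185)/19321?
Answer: 928/3574385 ≈ 0.00025963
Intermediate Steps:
y(R, m) = -8 - 8*R/m (y(R, m) = -8*(m/m + R/m) = -8*(1 + R/m) = -8 - 8*R/m)
y(301, -185)/19321 = (-8 - 8*301/(-185))/19321 = (-8 - 8*301*(-1/185))*(1/19321) = (-8 + 2408/185)*(1/19321) = (928/185)*(1/19321) = 928/3574385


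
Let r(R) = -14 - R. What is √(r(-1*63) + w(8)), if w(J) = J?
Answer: √57 ≈ 7.5498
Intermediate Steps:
√(r(-1*63) + w(8)) = √((-14 - (-1)*63) + 8) = √((-14 - 1*(-63)) + 8) = √((-14 + 63) + 8) = √(49 + 8) = √57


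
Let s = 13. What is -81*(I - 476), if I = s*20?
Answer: 17496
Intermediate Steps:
I = 260 (I = 13*20 = 260)
-81*(I - 476) = -81*(260 - 476) = -81*(-216) = 17496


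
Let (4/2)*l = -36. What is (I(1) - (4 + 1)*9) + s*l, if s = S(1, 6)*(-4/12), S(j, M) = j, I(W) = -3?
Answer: -42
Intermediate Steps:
l = -18 (l = (½)*(-36) = -18)
s = -⅓ (s = 1*(-4/12) = 1*(-4*1/12) = 1*(-⅓) = -⅓ ≈ -0.33333)
(I(1) - (4 + 1)*9) + s*l = (-3 - (4 + 1)*9) - ⅓*(-18) = (-3 - 5*9) + 6 = (-3 - 1*45) + 6 = (-3 - 45) + 6 = -48 + 6 = -42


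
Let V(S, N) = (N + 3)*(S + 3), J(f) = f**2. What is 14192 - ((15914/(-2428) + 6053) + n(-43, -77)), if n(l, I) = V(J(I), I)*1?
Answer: 542795855/1214 ≈ 4.4711e+5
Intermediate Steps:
V(S, N) = (3 + N)*(3 + S)
n(l, I) = 9 + I**3 + 3*I + 3*I**2 (n(l, I) = (9 + 3*I + 3*I**2 + I*I**2)*1 = (9 + 3*I + 3*I**2 + I**3)*1 = (9 + I**3 + 3*I + 3*I**2)*1 = 9 + I**3 + 3*I + 3*I**2)
14192 - ((15914/(-2428) + 6053) + n(-43, -77)) = 14192 - ((15914/(-2428) + 6053) + (9 + (-77)**3 + 3*(-77) + 3*(-77)**2)) = 14192 - ((15914*(-1/2428) + 6053) + (9 - 456533 - 231 + 3*5929)) = 14192 - ((-7957/1214 + 6053) + (9 - 456533 - 231 + 17787)) = 14192 - (7340385/1214 - 438968) = 14192 - 1*(-525566767/1214) = 14192 + 525566767/1214 = 542795855/1214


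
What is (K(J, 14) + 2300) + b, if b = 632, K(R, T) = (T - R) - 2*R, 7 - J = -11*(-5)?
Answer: 3090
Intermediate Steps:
J = -48 (J = 7 - (-11)*(-5) = 7 - 1*55 = 7 - 55 = -48)
K(R, T) = T - 3*R
(K(J, 14) + 2300) + b = ((14 - 3*(-48)) + 2300) + 632 = ((14 + 144) + 2300) + 632 = (158 + 2300) + 632 = 2458 + 632 = 3090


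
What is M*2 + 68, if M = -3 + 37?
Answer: 136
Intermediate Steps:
M = 34
M*2 + 68 = 34*2 + 68 = 68 + 68 = 136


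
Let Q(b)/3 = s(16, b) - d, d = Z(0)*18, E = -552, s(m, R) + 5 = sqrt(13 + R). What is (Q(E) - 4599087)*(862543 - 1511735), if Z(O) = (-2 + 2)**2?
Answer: 2985700225584 - 13633032*I*sqrt(11) ≈ 2.9857e+12 - 4.5216e+7*I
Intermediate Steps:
s(m, R) = -5 + sqrt(13 + R)
Z(O) = 0 (Z(O) = 0**2 = 0)
d = 0 (d = 0*18 = 0)
Q(b) = -15 + 3*sqrt(13 + b) (Q(b) = 3*((-5 + sqrt(13 + b)) - 1*0) = 3*((-5 + sqrt(13 + b)) + 0) = 3*(-5 + sqrt(13 + b)) = -15 + 3*sqrt(13 + b))
(Q(E) - 4599087)*(862543 - 1511735) = ((-15 + 3*sqrt(13 - 552)) - 4599087)*(862543 - 1511735) = ((-15 + 3*sqrt(-539)) - 4599087)*(-649192) = ((-15 + 3*(7*I*sqrt(11))) - 4599087)*(-649192) = ((-15 + 21*I*sqrt(11)) - 4599087)*(-649192) = (-4599102 + 21*I*sqrt(11))*(-649192) = 2985700225584 - 13633032*I*sqrt(11)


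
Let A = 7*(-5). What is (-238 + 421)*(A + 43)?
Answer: 1464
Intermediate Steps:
A = -35
(-238 + 421)*(A + 43) = (-238 + 421)*(-35 + 43) = 183*8 = 1464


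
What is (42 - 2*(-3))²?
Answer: 2304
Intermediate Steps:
(42 - 2*(-3))² = (42 + 6)² = 48² = 2304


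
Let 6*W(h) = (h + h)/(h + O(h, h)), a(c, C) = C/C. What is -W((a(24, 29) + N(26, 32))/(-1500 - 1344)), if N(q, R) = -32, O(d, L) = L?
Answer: -1/6 ≈ -0.16667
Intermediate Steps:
a(c, C) = 1
W(h) = 1/6 (W(h) = ((h + h)/(h + h))/6 = ((2*h)/((2*h)))/6 = ((2*h)*(1/(2*h)))/6 = (1/6)*1 = 1/6)
-W((a(24, 29) + N(26, 32))/(-1500 - 1344)) = -1*1/6 = -1/6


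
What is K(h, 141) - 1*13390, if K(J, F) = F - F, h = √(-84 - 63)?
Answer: -13390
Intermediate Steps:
h = 7*I*√3 (h = √(-147) = 7*I*√3 ≈ 12.124*I)
K(J, F) = 0
K(h, 141) - 1*13390 = 0 - 1*13390 = 0 - 13390 = -13390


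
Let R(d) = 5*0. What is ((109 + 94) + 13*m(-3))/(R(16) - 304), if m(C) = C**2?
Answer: -20/19 ≈ -1.0526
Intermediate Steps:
R(d) = 0
((109 + 94) + 13*m(-3))/(R(16) - 304) = ((109 + 94) + 13*(-3)**2)/(0 - 304) = (203 + 13*9)/(-304) = (203 + 117)*(-1/304) = 320*(-1/304) = -20/19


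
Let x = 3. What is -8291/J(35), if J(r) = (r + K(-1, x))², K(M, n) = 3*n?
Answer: -8291/1936 ≈ -4.2825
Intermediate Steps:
J(r) = (9 + r)² (J(r) = (r + 3*3)² = (r + 9)² = (9 + r)²)
-8291/J(35) = -8291/(9 + 35)² = -8291/(44²) = -8291/1936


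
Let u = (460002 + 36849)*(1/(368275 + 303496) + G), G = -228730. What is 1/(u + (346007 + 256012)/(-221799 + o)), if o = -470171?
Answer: -464845378870/52827227215558526289279 ≈ -8.7994e-12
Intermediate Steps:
u = -76343233399069479/671771 (u = (460002 + 36849)*(1/(368275 + 303496) - 228730) = 496851*(1/671771 - 228730) = 496851*(-153654180829/671771) = -76343233399069479/671771 ≈ -1.1364e+11)
1/(u + (346007 + 256012)/(-221799 + o)) = 1/(-76343233399069479/671771 + (346007 + 256012)/(-221799 - 470171)) = 1/(-76343233399069479/671771 + 602019/(-691970)) = 1/(-76343233399069479/671771 + 602019*(-1/691970)) = 1/(-76343233399069479/671771 - 602019/691970) = 1/(-52827227215558526289279/464845378870) = -464845378870/52827227215558526289279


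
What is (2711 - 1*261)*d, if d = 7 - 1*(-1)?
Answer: 19600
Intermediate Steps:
d = 8 (d = 7 + 1 = 8)
(2711 - 1*261)*d = (2711 - 1*261)*8 = (2711 - 261)*8 = 2450*8 = 19600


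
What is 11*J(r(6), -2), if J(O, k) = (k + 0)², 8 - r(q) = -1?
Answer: 44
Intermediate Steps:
r(q) = 9 (r(q) = 8 - 1*(-1) = 8 + 1 = 9)
J(O, k) = k²
11*J(r(6), -2) = 11*(-2)² = 11*4 = 44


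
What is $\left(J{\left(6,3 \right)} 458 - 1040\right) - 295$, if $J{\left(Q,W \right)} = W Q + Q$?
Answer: $9657$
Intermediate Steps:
$J{\left(Q,W \right)} = Q + Q W$ ($J{\left(Q,W \right)} = Q W + Q = Q + Q W$)
$\left(J{\left(6,3 \right)} 458 - 1040\right) - 295 = \left(6 \left(1 + 3\right) 458 - 1040\right) - 295 = \left(6 \cdot 4 \cdot 458 - 1040\right) - 295 = \left(24 \cdot 458 - 1040\right) - 295 = \left(10992 - 1040\right) - 295 = 9952 - 295 = 9657$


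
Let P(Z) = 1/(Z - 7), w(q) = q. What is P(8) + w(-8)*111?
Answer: -887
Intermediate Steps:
P(Z) = 1/(-7 + Z)
P(8) + w(-8)*111 = 1/(-7 + 8) - 8*111 = 1/1 - 888 = 1 - 888 = -887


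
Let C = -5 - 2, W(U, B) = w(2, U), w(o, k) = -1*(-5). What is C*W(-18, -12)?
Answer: -35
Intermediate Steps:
w(o, k) = 5
W(U, B) = 5
C = -7
C*W(-18, -12) = -7*5 = -35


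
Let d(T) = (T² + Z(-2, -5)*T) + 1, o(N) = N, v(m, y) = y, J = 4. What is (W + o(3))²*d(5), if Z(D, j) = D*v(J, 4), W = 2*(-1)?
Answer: -14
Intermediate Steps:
W = -2
Z(D, j) = 4*D (Z(D, j) = D*4 = 4*D)
d(T) = 1 + T² - 8*T (d(T) = (T² + (4*(-2))*T) + 1 = (T² - 8*T) + 1 = 1 + T² - 8*T)
(W + o(3))²*d(5) = (-2 + 3)²*(1 + 5² - 8*5) = 1²*(1 + 25 - 40) = 1*(-14) = -14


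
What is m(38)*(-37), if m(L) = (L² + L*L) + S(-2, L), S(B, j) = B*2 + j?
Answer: -108114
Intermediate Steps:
S(B, j) = j + 2*B (S(B, j) = 2*B + j = j + 2*B)
m(L) = -4 + L + 2*L² (m(L) = (L² + L*L) + (L + 2*(-2)) = (L² + L²) + (L - 4) = 2*L² + (-4 + L) = -4 + L + 2*L²)
m(38)*(-37) = (-4 + 38 + 2*38²)*(-37) = (-4 + 38 + 2*1444)*(-37) = (-4 + 38 + 2888)*(-37) = 2922*(-37) = -108114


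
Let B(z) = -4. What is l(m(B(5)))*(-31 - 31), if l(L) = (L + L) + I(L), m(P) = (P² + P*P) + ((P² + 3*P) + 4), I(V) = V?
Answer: -7440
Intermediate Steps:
m(P) = 4 + 3*P + 3*P² (m(P) = (P² + P²) + (4 + P² + 3*P) = 2*P² + (4 + P² + 3*P) = 4 + 3*P + 3*P²)
l(L) = 3*L (l(L) = (L + L) + L = 2*L + L = 3*L)
l(m(B(5)))*(-31 - 31) = (3*(4 + 3*(-4) + 3*(-4)²))*(-31 - 31) = (3*(4 - 12 + 3*16))*(-62) = (3*(4 - 12 + 48))*(-62) = (3*40)*(-62) = 120*(-62) = -7440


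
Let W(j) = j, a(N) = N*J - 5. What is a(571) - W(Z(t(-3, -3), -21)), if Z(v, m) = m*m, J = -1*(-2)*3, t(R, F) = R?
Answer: 2980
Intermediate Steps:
J = 6 (J = 2*3 = 6)
Z(v, m) = m²
a(N) = -5 + 6*N (a(N) = N*6 - 5 = 6*N - 5 = -5 + 6*N)
a(571) - W(Z(t(-3, -3), -21)) = (-5 + 6*571) - 1*(-21)² = (-5 + 3426) - 1*441 = 3421 - 441 = 2980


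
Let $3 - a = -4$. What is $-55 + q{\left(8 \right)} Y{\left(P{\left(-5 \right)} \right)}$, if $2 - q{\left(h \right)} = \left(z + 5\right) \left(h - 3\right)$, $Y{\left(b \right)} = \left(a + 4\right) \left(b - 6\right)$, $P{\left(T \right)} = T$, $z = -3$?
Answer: $913$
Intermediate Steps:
$a = 7$ ($a = 3 - -4 = 3 + 4 = 7$)
$Y{\left(b \right)} = -66 + 11 b$ ($Y{\left(b \right)} = \left(7 + 4\right) \left(b - 6\right) = 11 \left(-6 + b\right) = -66 + 11 b$)
$q{\left(h \right)} = 8 - 2 h$ ($q{\left(h \right)} = 2 - \left(-3 + 5\right) \left(h - 3\right) = 2 - 2 \left(-3 + h\right) = 2 - \left(-6 + 2 h\right) = 8 - 2 h$)
$-55 + q{\left(8 \right)} Y{\left(P{\left(-5 \right)} \right)} = -55 + \left(8 - 16\right) \left(-66 + 11 \left(-5\right)\right) = -55 + \left(8 - 16\right) \left(-66 - 55\right) = -55 - -968 = -55 + 968 = 913$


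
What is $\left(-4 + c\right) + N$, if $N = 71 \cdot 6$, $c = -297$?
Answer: $125$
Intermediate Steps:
$N = 426$
$\left(-4 + c\right) + N = \left(-4 - 297\right) + 426 = -301 + 426 = 125$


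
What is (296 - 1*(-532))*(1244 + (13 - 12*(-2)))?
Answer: 1060668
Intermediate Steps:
(296 - 1*(-532))*(1244 + (13 - 12*(-2))) = (296 + 532)*(1244 + (13 + 24)) = 828*(1244 + 37) = 828*1281 = 1060668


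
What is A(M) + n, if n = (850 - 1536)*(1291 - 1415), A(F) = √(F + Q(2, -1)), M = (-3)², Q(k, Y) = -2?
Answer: 85064 + √7 ≈ 85067.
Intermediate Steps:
M = 9
A(F) = √(-2 + F) (A(F) = √(F - 2) = √(-2 + F))
n = 85064 (n = -686*(-124) = 85064)
A(M) + n = √(-2 + 9) + 85064 = √7 + 85064 = 85064 + √7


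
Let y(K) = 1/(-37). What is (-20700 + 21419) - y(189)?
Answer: 26604/37 ≈ 719.03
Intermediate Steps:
y(K) = -1/37
(-20700 + 21419) - y(189) = (-20700 + 21419) - 1*(-1/37) = 719 + 1/37 = 26604/37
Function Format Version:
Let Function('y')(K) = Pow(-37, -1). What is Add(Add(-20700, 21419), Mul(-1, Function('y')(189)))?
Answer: Rational(26604, 37) ≈ 719.03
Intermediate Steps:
Function('y')(K) = Rational(-1, 37)
Add(Add(-20700, 21419), Mul(-1, Function('y')(189))) = Add(Add(-20700, 21419), Mul(-1, Rational(-1, 37))) = Add(719, Rational(1, 37)) = Rational(26604, 37)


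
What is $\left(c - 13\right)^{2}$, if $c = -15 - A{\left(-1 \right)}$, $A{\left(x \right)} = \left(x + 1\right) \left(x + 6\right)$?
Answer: $784$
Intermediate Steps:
$A{\left(x \right)} = \left(1 + x\right) \left(6 + x\right)$
$c = -15$ ($c = -15 - \left(6 + \left(-1\right)^{2} + 7 \left(-1\right)\right) = -15 - \left(6 + 1 - 7\right) = -15 - 0 = -15 + 0 = -15$)
$\left(c - 13\right)^{2} = \left(-15 - 13\right)^{2} = \left(-28\right)^{2} = 784$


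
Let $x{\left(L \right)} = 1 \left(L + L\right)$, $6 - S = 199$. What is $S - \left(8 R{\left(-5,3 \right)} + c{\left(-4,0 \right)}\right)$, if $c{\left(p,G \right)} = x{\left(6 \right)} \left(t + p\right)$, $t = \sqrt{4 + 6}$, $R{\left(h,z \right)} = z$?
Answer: $-169 - 12 \sqrt{10} \approx -206.95$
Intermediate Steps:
$S = -193$ ($S = 6 - 199 = -193$)
$x{\left(L \right)} = 2 L$ ($x{\left(L \right)} = 1 \cdot 2 L = 2 L$)
$t = \sqrt{10} \approx 3.1623$
$c{\left(p,G \right)} = 12 p + 12 \sqrt{10}$ ($c{\left(p,G \right)} = 2 \cdot 6 \left(\sqrt{10} + p\right) = 12 \left(p + \sqrt{10}\right) = 12 p + 12 \sqrt{10}$)
$S - \left(8 R{\left(-5,3 \right)} + c{\left(-4,0 \right)}\right) = -193 - \left(8 \cdot 3 + \left(12 \left(-4\right) + 12 \sqrt{10}\right)\right) = -193 - \left(24 - \left(48 - 12 \sqrt{10}\right)\right) = -193 - \left(-24 + 12 \sqrt{10}\right) = -193 + \left(24 - 12 \sqrt{10}\right) = -169 - 12 \sqrt{10}$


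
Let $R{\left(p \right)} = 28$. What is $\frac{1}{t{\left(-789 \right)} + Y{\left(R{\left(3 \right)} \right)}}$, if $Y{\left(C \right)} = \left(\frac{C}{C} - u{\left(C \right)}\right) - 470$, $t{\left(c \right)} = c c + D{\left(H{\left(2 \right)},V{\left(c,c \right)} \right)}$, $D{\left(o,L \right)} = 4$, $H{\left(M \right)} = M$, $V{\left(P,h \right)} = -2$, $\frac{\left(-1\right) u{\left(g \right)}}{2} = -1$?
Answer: $\frac{1}{622054} \approx 1.6076 \cdot 10^{-6}$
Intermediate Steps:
$u{\left(g \right)} = 2$ ($u{\left(g \right)} = \left(-2\right) \left(-1\right) = 2$)
$t{\left(c \right)} = 4 + c^{2}$ ($t{\left(c \right)} = c c + 4 = c^{2} + 4 = 4 + c^{2}$)
$Y{\left(C \right)} = -471$ ($Y{\left(C \right)} = \left(\frac{C}{C} - 2\right) - 470 = \left(1 - 2\right) - 470 = -1 - 470 = -471$)
$\frac{1}{t{\left(-789 \right)} + Y{\left(R{\left(3 \right)} \right)}} = \frac{1}{\left(4 + \left(-789\right)^{2}\right) - 471} = \frac{1}{\left(4 + 622521\right) - 471} = \frac{1}{622525 - 471} = \frac{1}{622054}$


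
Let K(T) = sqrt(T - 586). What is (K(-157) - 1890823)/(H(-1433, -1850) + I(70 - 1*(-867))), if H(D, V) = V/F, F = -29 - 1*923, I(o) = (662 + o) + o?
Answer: -900031748/1208061 + 476*I*sqrt(743)/1208061 ≈ -745.02 + 0.01074*I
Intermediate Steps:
I(o) = 662 + 2*o
F = -952 (F = -29 - 923 = -952)
H(D, V) = -V/952 (H(D, V) = V/(-952) = V*(-1/952) = -V/952)
K(T) = sqrt(-586 + T)
(K(-157) - 1890823)/(H(-1433, -1850) + I(70 - 1*(-867))) = (sqrt(-586 - 157) - 1890823)/(-1/952*(-1850) + (662 + 2*(70 - 1*(-867)))) = (sqrt(-743) - 1890823)/(925/476 + (662 + 2*(70 + 867))) = (I*sqrt(743) - 1890823)/(925/476 + (662 + 2*937)) = (-1890823 + I*sqrt(743))/(925/476 + (662 + 1874)) = (-1890823 + I*sqrt(743))/(925/476 + 2536) = (-1890823 + I*sqrt(743))/(1208061/476) = (-1890823 + I*sqrt(743))*(476/1208061) = -900031748/1208061 + 476*I*sqrt(743)/1208061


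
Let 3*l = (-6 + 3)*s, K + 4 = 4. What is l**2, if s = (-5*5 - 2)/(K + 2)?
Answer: 729/4 ≈ 182.25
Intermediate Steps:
K = 0 (K = -4 + 4 = 0)
s = -27/2 (s = (-5*5 - 2)/(0 + 2) = (-25 - 2)/2 = -27*1/2 = -27/2 ≈ -13.500)
l = 27/2 (l = ((-6 + 3)*(-27/2))/3 = (-3*(-27/2))/3 = (1/3)*(81/2) = 27/2 ≈ 13.500)
l**2 = (27/2)**2 = 729/4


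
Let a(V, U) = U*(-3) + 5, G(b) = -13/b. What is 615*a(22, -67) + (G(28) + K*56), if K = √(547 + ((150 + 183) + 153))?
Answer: 3547307/28 + 56*√1033 ≈ 1.2849e+5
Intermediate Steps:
K = √1033 (K = √(547 + (333 + 153)) = √(547 + 486) = √1033 ≈ 32.140)
a(V, U) = 5 - 3*U (a(V, U) = -3*U + 5 = 5 - 3*U)
615*a(22, -67) + (G(28) + K*56) = 615*(5 - 3*(-67)) + (-13/28 + √1033*56) = 615*(5 + 201) + (-13*1/28 + 56*√1033) = 615*206 + (-13/28 + 56*√1033) = 126690 + (-13/28 + 56*√1033) = 3547307/28 + 56*√1033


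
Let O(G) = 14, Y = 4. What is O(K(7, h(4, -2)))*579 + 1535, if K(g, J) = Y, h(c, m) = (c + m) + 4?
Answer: 9641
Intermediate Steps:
h(c, m) = 4 + c + m
K(g, J) = 4
O(K(7, h(4, -2)))*579 + 1535 = 14*579 + 1535 = 8106 + 1535 = 9641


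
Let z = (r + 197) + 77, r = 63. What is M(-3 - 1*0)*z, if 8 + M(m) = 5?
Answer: -1011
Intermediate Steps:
z = 337 (z = (63 + 197) + 77 = 260 + 77 = 337)
M(m) = -3 (M(m) = -8 + 5 = -3)
M(-3 - 1*0)*z = -3*337 = -1011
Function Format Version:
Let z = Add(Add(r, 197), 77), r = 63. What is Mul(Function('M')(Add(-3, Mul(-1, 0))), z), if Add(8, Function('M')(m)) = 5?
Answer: -1011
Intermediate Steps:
z = 337 (z = Add(Add(63, 197), 77) = Add(260, 77) = 337)
Function('M')(m) = -3 (Function('M')(m) = Add(-8, 5) = -3)
Mul(Function('M')(Add(-3, Mul(-1, 0))), z) = Mul(-3, 337) = -1011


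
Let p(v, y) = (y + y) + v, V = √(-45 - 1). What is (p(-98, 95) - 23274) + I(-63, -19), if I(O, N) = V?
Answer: -23182 + I*√46 ≈ -23182.0 + 6.7823*I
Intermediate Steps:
V = I*√46 (V = √(-46) = I*√46 ≈ 6.7823*I)
I(O, N) = I*√46
p(v, y) = v + 2*y (p(v, y) = 2*y + v = v + 2*y)
(p(-98, 95) - 23274) + I(-63, -19) = ((-98 + 2*95) - 23274) + I*√46 = ((-98 + 190) - 23274) + I*√46 = (92 - 23274) + I*√46 = -23182 + I*√46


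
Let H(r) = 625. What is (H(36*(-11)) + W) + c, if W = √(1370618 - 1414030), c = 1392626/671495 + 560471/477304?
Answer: 201358090359449/320507249480 + 2*I*√10853 ≈ 628.25 + 208.36*I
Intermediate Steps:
c = 1041059434449/320507249480 (c = 1392626*(1/671495) + 560471*(1/477304) = 1392626/671495 + 560471/477304 = 1041059434449/320507249480 ≈ 3.2482)
W = 2*I*√10853 (W = √(-43412) = 2*I*√10853 ≈ 208.36*I)
(H(36*(-11)) + W) + c = (625 + 2*I*√10853) + 1041059434449/320507249480 = 201358090359449/320507249480 + 2*I*√10853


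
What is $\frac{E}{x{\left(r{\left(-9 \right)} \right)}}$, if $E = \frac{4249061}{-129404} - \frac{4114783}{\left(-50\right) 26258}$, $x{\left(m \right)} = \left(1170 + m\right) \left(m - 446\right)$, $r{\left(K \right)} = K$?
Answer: $\frac{35042519497}{623247397397625} \approx 5.6226 \cdot 10^{-5}$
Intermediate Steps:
$x{\left(m \right)} = \left(-446 + m\right) \left(1170 + m\right)$ ($x{\left(m \right)} = \left(1170 + m\right) \left(-446 + m\right) = \left(-446 + m\right) \left(1170 + m\right)$)
$E = - \frac{315382675473}{10618406975}$ ($E = 4249061 \left(- \frac{1}{129404}\right) - \frac{4114783}{-1312900} = - \frac{4249061}{129404} - - \frac{4114783}{1312900} = - \frac{4249061}{129404} + \frac{4114783}{1312900} = - \frac{315382675473}{10618406975} \approx -29.702$)
$\frac{E}{x{\left(r{\left(-9 \right)} \right)}} = - \frac{315382675473}{10618406975 \left(-521820 + \left(-9\right)^{2} + 724 \left(-9\right)\right)} = - \frac{315382675473}{10618406975 \left(-521820 + 81 - 6516\right)} = - \frac{315382675473}{10618406975 \left(-528255\right)} = \left(- \frac{315382675473}{10618406975}\right) \left(- \frac{1}{528255}\right) = \frac{35042519497}{623247397397625}$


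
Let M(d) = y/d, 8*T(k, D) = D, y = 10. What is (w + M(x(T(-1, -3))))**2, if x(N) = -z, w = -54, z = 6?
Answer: 27889/9 ≈ 3098.8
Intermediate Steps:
T(k, D) = D/8
x(N) = -6 (x(N) = -1*6 = -6)
M(d) = 10/d
(w + M(x(T(-1, -3))))**2 = (-54 + 10/(-6))**2 = (-54 + 10*(-1/6))**2 = (-54 - 5/3)**2 = (-167/3)**2 = 27889/9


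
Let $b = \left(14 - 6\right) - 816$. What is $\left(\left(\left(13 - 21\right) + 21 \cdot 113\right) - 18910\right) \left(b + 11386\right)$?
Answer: $-175013010$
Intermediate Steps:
$b = -808$ ($b = \left(14 - 6\right) - 816 = 8 - 816 = -808$)
$\left(\left(\left(13 - 21\right) + 21 \cdot 113\right) - 18910\right) \left(b + 11386\right) = \left(\left(\left(13 - 21\right) + 21 \cdot 113\right) - 18910\right) \left(-808 + 11386\right) = \left(\left(-8 + 2373\right) - 18910\right) 10578 = \left(2365 - 18910\right) 10578 = \left(-16545\right) 10578 = -175013010$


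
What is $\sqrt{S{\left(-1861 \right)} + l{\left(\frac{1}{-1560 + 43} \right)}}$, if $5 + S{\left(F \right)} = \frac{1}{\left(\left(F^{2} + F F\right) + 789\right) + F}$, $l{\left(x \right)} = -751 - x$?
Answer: $\frac{i \sqrt{83445635177591855418570}}{10506089690} \approx 27.495 i$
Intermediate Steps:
$S{\left(F \right)} = -5 + \frac{1}{789 + F + 2 F^{2}}$ ($S{\left(F \right)} = -5 + \frac{1}{\left(\left(F^{2} + F F\right) + 789\right) + F} = -5 + \frac{1}{\left(\left(F^{2} + F^{2}\right) + 789\right) + F} = -5 + \frac{1}{\left(2 F^{2} + 789\right) + F} = -5 + \frac{1}{\left(789 + 2 F^{2}\right) + F} = -5 + \frac{1}{789 + F + 2 F^{2}}$)
$\sqrt{S{\left(-1861 \right)} + l{\left(\frac{1}{-1560 + 43} \right)}} = \sqrt{\frac{-3944 - 10 \left(-1861\right)^{2} - -9305}{789 - 1861 + 2 \left(-1861\right)^{2}} - \left(751 + \frac{1}{-1560 + 43}\right)} = \sqrt{\frac{-3944 - 34633210 + 9305}{789 - 1861 + 2 \cdot 3463321} - \frac{1139266}{1517}} = \sqrt{\frac{-3944 - 34633210 + 9305}{789 - 1861 + 6926642} - \frac{1139266}{1517}} = \sqrt{\frac{1}{6925570} \left(-34627849\right) + \left(-751 + \frac{1}{1517}\right)} = \sqrt{\frac{1}{6925570} \left(-34627849\right) - \frac{1139266}{1517}} = \sqrt{- \frac{34627849}{6925570} - \frac{1139266}{1517}} = \sqrt{- \frac{7942596878553}{10506089690}} = \frac{i \sqrt{83445635177591855418570}}{10506089690}$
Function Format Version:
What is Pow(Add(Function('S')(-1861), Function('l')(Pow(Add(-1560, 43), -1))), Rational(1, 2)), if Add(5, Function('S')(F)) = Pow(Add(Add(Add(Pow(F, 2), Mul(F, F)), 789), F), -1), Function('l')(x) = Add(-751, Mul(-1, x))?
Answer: Mul(Rational(1, 10506089690), I, Pow(83445635177591855418570, Rational(1, 2))) ≈ Mul(27.495, I)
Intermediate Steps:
Function('S')(F) = Add(-5, Pow(Add(789, F, Mul(2, Pow(F, 2))), -1)) (Function('S')(F) = Add(-5, Pow(Add(Add(Add(Pow(F, 2), Mul(F, F)), 789), F), -1)) = Add(-5, Pow(Add(Add(Add(Pow(F, 2), Pow(F, 2)), 789), F), -1)) = Add(-5, Pow(Add(Add(Mul(2, Pow(F, 2)), 789), F), -1)) = Add(-5, Pow(Add(Add(789, Mul(2, Pow(F, 2))), F), -1)) = Add(-5, Pow(Add(789, F, Mul(2, Pow(F, 2))), -1)))
Pow(Add(Function('S')(-1861), Function('l')(Pow(Add(-1560, 43), -1))), Rational(1, 2)) = Pow(Add(Mul(Pow(Add(789, -1861, Mul(2, Pow(-1861, 2))), -1), Add(-3944, Mul(-10, Pow(-1861, 2)), Mul(-5, -1861))), Add(-751, Mul(-1, Pow(Add(-1560, 43), -1)))), Rational(1, 2)) = Pow(Add(Mul(Pow(Add(789, -1861, Mul(2, 3463321)), -1), Add(-3944, Mul(-10, 3463321), 9305)), Add(-751, Mul(-1, Pow(-1517, -1)))), Rational(1, 2)) = Pow(Add(Mul(Pow(Add(789, -1861, 6926642), -1), Add(-3944, -34633210, 9305)), Add(-751, Mul(-1, Rational(-1, 1517)))), Rational(1, 2)) = Pow(Add(Mul(Pow(6925570, -1), -34627849), Add(-751, Rational(1, 1517))), Rational(1, 2)) = Pow(Add(Mul(Rational(1, 6925570), -34627849), Rational(-1139266, 1517)), Rational(1, 2)) = Pow(Add(Rational(-34627849, 6925570), Rational(-1139266, 1517)), Rational(1, 2)) = Pow(Rational(-7942596878553, 10506089690), Rational(1, 2)) = Mul(Rational(1, 10506089690), I, Pow(83445635177591855418570, Rational(1, 2)))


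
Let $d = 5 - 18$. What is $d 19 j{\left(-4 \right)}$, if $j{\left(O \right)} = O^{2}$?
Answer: $-3952$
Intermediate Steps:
$d = -13$ ($d = 5 - 18 = -13$)
$d 19 j{\left(-4 \right)} = \left(-13\right) 19 \left(-4\right)^{2} = \left(-247\right) 16 = -3952$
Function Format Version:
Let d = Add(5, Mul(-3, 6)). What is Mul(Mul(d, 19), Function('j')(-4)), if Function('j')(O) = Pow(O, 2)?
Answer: -3952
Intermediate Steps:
d = -13 (d = Add(5, -18) = -13)
Mul(Mul(d, 19), Function('j')(-4)) = Mul(Mul(-13, 19), Pow(-4, 2)) = Mul(-247, 16) = -3952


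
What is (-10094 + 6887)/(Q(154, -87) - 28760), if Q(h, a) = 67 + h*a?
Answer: 3207/42091 ≈ 0.076192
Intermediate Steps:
Q(h, a) = 67 + a*h
(-10094 + 6887)/(Q(154, -87) - 28760) = (-10094 + 6887)/((67 - 87*154) - 28760) = -3207/((67 - 13398) - 28760) = -3207/(-13331 - 28760) = -3207/(-42091) = -3207*(-1/42091) = 3207/42091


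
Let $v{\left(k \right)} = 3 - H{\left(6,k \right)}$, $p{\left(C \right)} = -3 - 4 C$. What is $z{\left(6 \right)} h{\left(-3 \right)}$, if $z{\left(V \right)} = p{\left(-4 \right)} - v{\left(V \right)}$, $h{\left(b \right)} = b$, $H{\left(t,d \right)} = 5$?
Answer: $-45$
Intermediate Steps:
$p{\left(C \right)} = -3 - 4 C$
$v{\left(k \right)} = -2$ ($v{\left(k \right)} = 3 - 5 = -2$)
$z{\left(V \right)} = 15$ ($z{\left(V \right)} = \left(-3 - -16\right) - -2 = \left(-3 + 16\right) + 2 = 13 + 2 = 15$)
$z{\left(6 \right)} h{\left(-3 \right)} = 15 \left(-3\right) = -45$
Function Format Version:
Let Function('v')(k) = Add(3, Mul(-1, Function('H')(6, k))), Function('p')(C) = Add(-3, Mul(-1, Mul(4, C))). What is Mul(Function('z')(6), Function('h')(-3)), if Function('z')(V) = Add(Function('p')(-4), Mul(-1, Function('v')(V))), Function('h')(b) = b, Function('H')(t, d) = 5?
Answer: -45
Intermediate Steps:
Function('p')(C) = Add(-3, Mul(-4, C))
Function('v')(k) = -2 (Function('v')(k) = Add(3, Mul(-1, 5)) = Add(3, -5) = -2)
Function('z')(V) = 15 (Function('z')(V) = Add(Add(-3, Mul(-4, -4)), Mul(-1, -2)) = Add(Add(-3, 16), 2) = Add(13, 2) = 15)
Mul(Function('z')(6), Function('h')(-3)) = Mul(15, -3) = -45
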